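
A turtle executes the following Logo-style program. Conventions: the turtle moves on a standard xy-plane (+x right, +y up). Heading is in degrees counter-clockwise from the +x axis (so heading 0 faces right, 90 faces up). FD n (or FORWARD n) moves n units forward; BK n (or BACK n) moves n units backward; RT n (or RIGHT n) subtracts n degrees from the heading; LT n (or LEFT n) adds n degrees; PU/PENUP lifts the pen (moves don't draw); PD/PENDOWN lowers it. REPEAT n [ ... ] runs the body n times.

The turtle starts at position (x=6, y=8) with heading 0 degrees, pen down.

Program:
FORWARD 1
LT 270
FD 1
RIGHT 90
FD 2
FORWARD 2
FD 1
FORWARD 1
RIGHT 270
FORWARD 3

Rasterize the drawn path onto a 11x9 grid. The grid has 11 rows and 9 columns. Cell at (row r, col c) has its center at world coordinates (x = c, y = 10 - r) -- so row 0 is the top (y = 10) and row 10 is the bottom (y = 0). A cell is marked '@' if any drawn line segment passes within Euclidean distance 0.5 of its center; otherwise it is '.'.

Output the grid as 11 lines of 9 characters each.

Segment 0: (6,8) -> (7,8)
Segment 1: (7,8) -> (7,7)
Segment 2: (7,7) -> (5,7)
Segment 3: (5,7) -> (3,7)
Segment 4: (3,7) -> (2,7)
Segment 5: (2,7) -> (1,7)
Segment 6: (1,7) -> (1,4)

Answer: .........
.........
......@@.
.@@@@@@@.
.@.......
.@.......
.@.......
.........
.........
.........
.........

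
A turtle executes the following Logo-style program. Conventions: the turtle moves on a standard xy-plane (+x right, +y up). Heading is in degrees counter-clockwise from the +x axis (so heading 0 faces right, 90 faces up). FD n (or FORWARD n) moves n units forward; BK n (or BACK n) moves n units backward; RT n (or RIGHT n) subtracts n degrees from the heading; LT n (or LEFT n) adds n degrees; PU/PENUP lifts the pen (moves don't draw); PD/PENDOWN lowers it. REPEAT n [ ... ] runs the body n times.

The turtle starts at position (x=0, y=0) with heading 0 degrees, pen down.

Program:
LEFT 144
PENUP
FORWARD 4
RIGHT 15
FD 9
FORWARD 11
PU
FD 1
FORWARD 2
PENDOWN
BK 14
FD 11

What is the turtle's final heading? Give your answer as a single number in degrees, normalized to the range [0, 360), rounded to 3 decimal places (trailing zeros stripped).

Answer: 129

Derivation:
Executing turtle program step by step:
Start: pos=(0,0), heading=0, pen down
LT 144: heading 0 -> 144
PU: pen up
FD 4: (0,0) -> (-3.236,2.351) [heading=144, move]
RT 15: heading 144 -> 129
FD 9: (-3.236,2.351) -> (-8.9,9.345) [heading=129, move]
FD 11: (-8.9,9.345) -> (-15.822,17.894) [heading=129, move]
PU: pen up
FD 1: (-15.822,17.894) -> (-16.452,18.671) [heading=129, move]
FD 2: (-16.452,18.671) -> (-17.71,20.225) [heading=129, move]
PD: pen down
BK 14: (-17.71,20.225) -> (-8.9,9.345) [heading=129, draw]
FD 11: (-8.9,9.345) -> (-15.822,17.894) [heading=129, draw]
Final: pos=(-15.822,17.894), heading=129, 2 segment(s) drawn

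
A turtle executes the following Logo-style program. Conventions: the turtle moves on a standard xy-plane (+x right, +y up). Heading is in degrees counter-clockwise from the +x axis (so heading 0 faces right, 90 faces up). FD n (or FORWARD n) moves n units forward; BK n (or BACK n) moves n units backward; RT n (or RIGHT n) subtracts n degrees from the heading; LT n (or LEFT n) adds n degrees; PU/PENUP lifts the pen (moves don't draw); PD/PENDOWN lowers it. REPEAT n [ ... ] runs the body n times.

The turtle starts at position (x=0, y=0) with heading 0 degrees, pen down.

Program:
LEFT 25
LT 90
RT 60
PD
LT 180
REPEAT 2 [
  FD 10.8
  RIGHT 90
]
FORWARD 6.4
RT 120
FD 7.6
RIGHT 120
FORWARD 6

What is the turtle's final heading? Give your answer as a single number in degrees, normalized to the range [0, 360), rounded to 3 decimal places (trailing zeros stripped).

Answer: 175

Derivation:
Executing turtle program step by step:
Start: pos=(0,0), heading=0, pen down
LT 25: heading 0 -> 25
LT 90: heading 25 -> 115
RT 60: heading 115 -> 55
PD: pen down
LT 180: heading 55 -> 235
REPEAT 2 [
  -- iteration 1/2 --
  FD 10.8: (0,0) -> (-6.195,-8.847) [heading=235, draw]
  RT 90: heading 235 -> 145
  -- iteration 2/2 --
  FD 10.8: (-6.195,-8.847) -> (-15.041,-2.652) [heading=145, draw]
  RT 90: heading 145 -> 55
]
FD 6.4: (-15.041,-2.652) -> (-11.371,2.59) [heading=55, draw]
RT 120: heading 55 -> 295
FD 7.6: (-11.371,2.59) -> (-8.159,-4.298) [heading=295, draw]
RT 120: heading 295 -> 175
FD 6: (-8.159,-4.298) -> (-14.136,-3.775) [heading=175, draw]
Final: pos=(-14.136,-3.775), heading=175, 5 segment(s) drawn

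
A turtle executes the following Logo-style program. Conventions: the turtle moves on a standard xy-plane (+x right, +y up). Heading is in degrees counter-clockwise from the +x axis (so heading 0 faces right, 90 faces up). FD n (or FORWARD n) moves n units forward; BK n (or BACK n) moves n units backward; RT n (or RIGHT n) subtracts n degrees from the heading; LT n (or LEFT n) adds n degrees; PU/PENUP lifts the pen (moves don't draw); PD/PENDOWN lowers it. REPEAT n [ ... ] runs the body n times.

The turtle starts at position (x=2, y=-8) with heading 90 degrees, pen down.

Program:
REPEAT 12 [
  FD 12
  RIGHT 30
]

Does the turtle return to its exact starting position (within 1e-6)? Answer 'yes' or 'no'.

Answer: yes

Derivation:
Executing turtle program step by step:
Start: pos=(2,-8), heading=90, pen down
REPEAT 12 [
  -- iteration 1/12 --
  FD 12: (2,-8) -> (2,4) [heading=90, draw]
  RT 30: heading 90 -> 60
  -- iteration 2/12 --
  FD 12: (2,4) -> (8,14.392) [heading=60, draw]
  RT 30: heading 60 -> 30
  -- iteration 3/12 --
  FD 12: (8,14.392) -> (18.392,20.392) [heading=30, draw]
  RT 30: heading 30 -> 0
  -- iteration 4/12 --
  FD 12: (18.392,20.392) -> (30.392,20.392) [heading=0, draw]
  RT 30: heading 0 -> 330
  -- iteration 5/12 --
  FD 12: (30.392,20.392) -> (40.785,14.392) [heading=330, draw]
  RT 30: heading 330 -> 300
  -- iteration 6/12 --
  FD 12: (40.785,14.392) -> (46.785,4) [heading=300, draw]
  RT 30: heading 300 -> 270
  -- iteration 7/12 --
  FD 12: (46.785,4) -> (46.785,-8) [heading=270, draw]
  RT 30: heading 270 -> 240
  -- iteration 8/12 --
  FD 12: (46.785,-8) -> (40.785,-18.392) [heading=240, draw]
  RT 30: heading 240 -> 210
  -- iteration 9/12 --
  FD 12: (40.785,-18.392) -> (30.392,-24.392) [heading=210, draw]
  RT 30: heading 210 -> 180
  -- iteration 10/12 --
  FD 12: (30.392,-24.392) -> (18.392,-24.392) [heading=180, draw]
  RT 30: heading 180 -> 150
  -- iteration 11/12 --
  FD 12: (18.392,-24.392) -> (8,-18.392) [heading=150, draw]
  RT 30: heading 150 -> 120
  -- iteration 12/12 --
  FD 12: (8,-18.392) -> (2,-8) [heading=120, draw]
  RT 30: heading 120 -> 90
]
Final: pos=(2,-8), heading=90, 12 segment(s) drawn

Start position: (2, -8)
Final position: (2, -8)
Distance = 0; < 1e-6 -> CLOSED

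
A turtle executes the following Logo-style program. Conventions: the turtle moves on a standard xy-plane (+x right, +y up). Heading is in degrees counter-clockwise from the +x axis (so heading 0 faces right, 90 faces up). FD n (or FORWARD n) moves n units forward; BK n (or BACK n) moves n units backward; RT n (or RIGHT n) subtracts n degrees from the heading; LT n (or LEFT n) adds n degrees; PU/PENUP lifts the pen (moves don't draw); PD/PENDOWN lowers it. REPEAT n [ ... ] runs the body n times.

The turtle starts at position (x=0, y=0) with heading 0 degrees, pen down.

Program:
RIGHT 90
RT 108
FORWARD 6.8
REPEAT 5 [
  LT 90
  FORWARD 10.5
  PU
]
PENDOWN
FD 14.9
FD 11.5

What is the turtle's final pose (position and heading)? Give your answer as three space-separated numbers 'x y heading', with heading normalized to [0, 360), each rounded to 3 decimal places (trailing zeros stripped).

Executing turtle program step by step:
Start: pos=(0,0), heading=0, pen down
RT 90: heading 0 -> 270
RT 108: heading 270 -> 162
FD 6.8: (0,0) -> (-6.467,2.101) [heading=162, draw]
REPEAT 5 [
  -- iteration 1/5 --
  LT 90: heading 162 -> 252
  FD 10.5: (-6.467,2.101) -> (-9.712,-7.885) [heading=252, draw]
  PU: pen up
  -- iteration 2/5 --
  LT 90: heading 252 -> 342
  FD 10.5: (-9.712,-7.885) -> (0.274,-11.129) [heading=342, move]
  PU: pen up
  -- iteration 3/5 --
  LT 90: heading 342 -> 72
  FD 10.5: (0.274,-11.129) -> (3.519,-1.143) [heading=72, move]
  PU: pen up
  -- iteration 4/5 --
  LT 90: heading 72 -> 162
  FD 10.5: (3.519,-1.143) -> (-6.467,2.101) [heading=162, move]
  PU: pen up
  -- iteration 5/5 --
  LT 90: heading 162 -> 252
  FD 10.5: (-6.467,2.101) -> (-9.712,-7.885) [heading=252, move]
  PU: pen up
]
PD: pen down
FD 14.9: (-9.712,-7.885) -> (-14.316,-22.056) [heading=252, draw]
FD 11.5: (-14.316,-22.056) -> (-17.87,-32.993) [heading=252, draw]
Final: pos=(-17.87,-32.993), heading=252, 4 segment(s) drawn

Answer: -17.87 -32.993 252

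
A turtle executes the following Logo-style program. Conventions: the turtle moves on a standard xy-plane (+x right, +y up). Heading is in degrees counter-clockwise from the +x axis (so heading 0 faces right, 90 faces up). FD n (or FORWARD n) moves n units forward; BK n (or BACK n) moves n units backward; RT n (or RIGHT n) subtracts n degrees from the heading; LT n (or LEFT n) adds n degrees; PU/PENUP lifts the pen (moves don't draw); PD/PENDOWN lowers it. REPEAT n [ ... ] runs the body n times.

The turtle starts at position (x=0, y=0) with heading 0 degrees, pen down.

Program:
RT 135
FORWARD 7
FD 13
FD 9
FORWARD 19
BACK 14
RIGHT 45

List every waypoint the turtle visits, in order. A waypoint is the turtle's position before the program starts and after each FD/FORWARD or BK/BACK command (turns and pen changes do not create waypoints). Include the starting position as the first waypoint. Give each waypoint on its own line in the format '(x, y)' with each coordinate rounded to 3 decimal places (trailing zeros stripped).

Answer: (0, 0)
(-4.95, -4.95)
(-14.142, -14.142)
(-20.506, -20.506)
(-33.941, -33.941)
(-24.042, -24.042)

Derivation:
Executing turtle program step by step:
Start: pos=(0,0), heading=0, pen down
RT 135: heading 0 -> 225
FD 7: (0,0) -> (-4.95,-4.95) [heading=225, draw]
FD 13: (-4.95,-4.95) -> (-14.142,-14.142) [heading=225, draw]
FD 9: (-14.142,-14.142) -> (-20.506,-20.506) [heading=225, draw]
FD 19: (-20.506,-20.506) -> (-33.941,-33.941) [heading=225, draw]
BK 14: (-33.941,-33.941) -> (-24.042,-24.042) [heading=225, draw]
RT 45: heading 225 -> 180
Final: pos=(-24.042,-24.042), heading=180, 5 segment(s) drawn
Waypoints (6 total):
(0, 0)
(-4.95, -4.95)
(-14.142, -14.142)
(-20.506, -20.506)
(-33.941, -33.941)
(-24.042, -24.042)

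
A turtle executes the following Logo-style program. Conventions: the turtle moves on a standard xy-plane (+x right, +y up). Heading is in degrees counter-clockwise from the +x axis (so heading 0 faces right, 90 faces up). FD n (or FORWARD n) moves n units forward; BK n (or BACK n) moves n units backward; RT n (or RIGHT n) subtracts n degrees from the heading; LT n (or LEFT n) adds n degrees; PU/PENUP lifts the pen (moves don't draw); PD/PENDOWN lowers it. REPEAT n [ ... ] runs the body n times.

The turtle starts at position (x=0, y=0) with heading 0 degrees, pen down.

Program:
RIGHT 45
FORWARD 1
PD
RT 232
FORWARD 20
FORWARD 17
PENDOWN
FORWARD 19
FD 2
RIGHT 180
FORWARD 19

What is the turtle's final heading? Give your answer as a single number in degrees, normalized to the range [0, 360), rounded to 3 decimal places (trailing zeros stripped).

Executing turtle program step by step:
Start: pos=(0,0), heading=0, pen down
RT 45: heading 0 -> 315
FD 1: (0,0) -> (0.707,-0.707) [heading=315, draw]
PD: pen down
RT 232: heading 315 -> 83
FD 20: (0.707,-0.707) -> (3.144,19.144) [heading=83, draw]
FD 17: (3.144,19.144) -> (5.216,36.017) [heading=83, draw]
PD: pen down
FD 19: (5.216,36.017) -> (7.532,54.875) [heading=83, draw]
FD 2: (7.532,54.875) -> (7.776,56.861) [heading=83, draw]
RT 180: heading 83 -> 263
FD 19: (7.776,56.861) -> (5.46,38.002) [heading=263, draw]
Final: pos=(5.46,38.002), heading=263, 6 segment(s) drawn

Answer: 263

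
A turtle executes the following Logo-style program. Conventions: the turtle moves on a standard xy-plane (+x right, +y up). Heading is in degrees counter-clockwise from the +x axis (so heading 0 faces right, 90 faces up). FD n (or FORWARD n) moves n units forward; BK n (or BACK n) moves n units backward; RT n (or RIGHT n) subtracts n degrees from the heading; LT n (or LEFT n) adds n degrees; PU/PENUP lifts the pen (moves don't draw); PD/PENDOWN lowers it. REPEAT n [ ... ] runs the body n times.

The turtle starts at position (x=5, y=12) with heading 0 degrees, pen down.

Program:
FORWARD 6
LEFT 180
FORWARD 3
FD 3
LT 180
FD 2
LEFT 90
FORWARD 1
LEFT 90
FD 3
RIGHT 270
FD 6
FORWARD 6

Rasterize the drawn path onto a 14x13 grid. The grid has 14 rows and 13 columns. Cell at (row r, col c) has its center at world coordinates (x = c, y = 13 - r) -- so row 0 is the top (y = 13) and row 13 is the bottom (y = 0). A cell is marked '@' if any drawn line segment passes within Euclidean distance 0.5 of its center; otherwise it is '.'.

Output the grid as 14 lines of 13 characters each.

Answer: ....@@@@.....
....@@@@@@@@.
....@........
....@........
....@........
....@........
....@........
....@........
....@........
....@........
....@........
....@........
....@........
.............

Derivation:
Segment 0: (5,12) -> (11,12)
Segment 1: (11,12) -> (8,12)
Segment 2: (8,12) -> (5,12)
Segment 3: (5,12) -> (7,12)
Segment 4: (7,12) -> (7,13)
Segment 5: (7,13) -> (4,13)
Segment 6: (4,13) -> (4,7)
Segment 7: (4,7) -> (4,1)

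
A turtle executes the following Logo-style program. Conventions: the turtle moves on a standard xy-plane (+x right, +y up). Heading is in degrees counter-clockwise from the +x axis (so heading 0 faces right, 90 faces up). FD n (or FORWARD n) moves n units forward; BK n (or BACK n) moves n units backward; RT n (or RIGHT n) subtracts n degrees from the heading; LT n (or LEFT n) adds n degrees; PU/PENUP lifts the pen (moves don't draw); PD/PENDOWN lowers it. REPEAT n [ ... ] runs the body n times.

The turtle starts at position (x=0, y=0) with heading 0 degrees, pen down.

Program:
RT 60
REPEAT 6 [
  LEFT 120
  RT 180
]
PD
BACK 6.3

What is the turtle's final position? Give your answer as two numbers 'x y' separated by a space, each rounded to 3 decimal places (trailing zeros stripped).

Answer: -3.15 5.456

Derivation:
Executing turtle program step by step:
Start: pos=(0,0), heading=0, pen down
RT 60: heading 0 -> 300
REPEAT 6 [
  -- iteration 1/6 --
  LT 120: heading 300 -> 60
  RT 180: heading 60 -> 240
  -- iteration 2/6 --
  LT 120: heading 240 -> 0
  RT 180: heading 0 -> 180
  -- iteration 3/6 --
  LT 120: heading 180 -> 300
  RT 180: heading 300 -> 120
  -- iteration 4/6 --
  LT 120: heading 120 -> 240
  RT 180: heading 240 -> 60
  -- iteration 5/6 --
  LT 120: heading 60 -> 180
  RT 180: heading 180 -> 0
  -- iteration 6/6 --
  LT 120: heading 0 -> 120
  RT 180: heading 120 -> 300
]
PD: pen down
BK 6.3: (0,0) -> (-3.15,5.456) [heading=300, draw]
Final: pos=(-3.15,5.456), heading=300, 1 segment(s) drawn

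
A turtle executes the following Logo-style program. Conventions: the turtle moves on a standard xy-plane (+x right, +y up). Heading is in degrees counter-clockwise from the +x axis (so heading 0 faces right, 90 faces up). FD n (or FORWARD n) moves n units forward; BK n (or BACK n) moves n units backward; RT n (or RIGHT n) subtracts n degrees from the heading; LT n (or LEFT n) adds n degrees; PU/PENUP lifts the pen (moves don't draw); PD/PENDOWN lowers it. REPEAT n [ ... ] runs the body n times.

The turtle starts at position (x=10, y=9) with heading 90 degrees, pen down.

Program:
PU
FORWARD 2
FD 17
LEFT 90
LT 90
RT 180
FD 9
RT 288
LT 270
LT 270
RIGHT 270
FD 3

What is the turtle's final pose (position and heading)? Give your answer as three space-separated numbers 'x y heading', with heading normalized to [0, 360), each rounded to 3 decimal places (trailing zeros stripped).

Answer: 10.927 39.853 72

Derivation:
Executing turtle program step by step:
Start: pos=(10,9), heading=90, pen down
PU: pen up
FD 2: (10,9) -> (10,11) [heading=90, move]
FD 17: (10,11) -> (10,28) [heading=90, move]
LT 90: heading 90 -> 180
LT 90: heading 180 -> 270
RT 180: heading 270 -> 90
FD 9: (10,28) -> (10,37) [heading=90, move]
RT 288: heading 90 -> 162
LT 270: heading 162 -> 72
LT 270: heading 72 -> 342
RT 270: heading 342 -> 72
FD 3: (10,37) -> (10.927,39.853) [heading=72, move]
Final: pos=(10.927,39.853), heading=72, 0 segment(s) drawn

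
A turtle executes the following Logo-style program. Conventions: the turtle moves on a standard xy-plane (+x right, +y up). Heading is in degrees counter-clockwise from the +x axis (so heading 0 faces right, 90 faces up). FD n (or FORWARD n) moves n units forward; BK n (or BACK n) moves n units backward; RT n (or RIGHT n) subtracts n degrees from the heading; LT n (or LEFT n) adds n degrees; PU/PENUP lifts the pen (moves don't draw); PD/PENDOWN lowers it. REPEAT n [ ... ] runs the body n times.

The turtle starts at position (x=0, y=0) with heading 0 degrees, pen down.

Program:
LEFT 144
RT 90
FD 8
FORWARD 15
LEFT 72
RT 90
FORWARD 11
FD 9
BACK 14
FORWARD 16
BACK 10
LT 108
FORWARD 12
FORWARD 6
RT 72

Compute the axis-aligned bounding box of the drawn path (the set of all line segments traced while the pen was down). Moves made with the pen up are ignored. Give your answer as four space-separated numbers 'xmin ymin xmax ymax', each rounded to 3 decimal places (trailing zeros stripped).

Answer: 0 0 31.317 36.241

Derivation:
Executing turtle program step by step:
Start: pos=(0,0), heading=0, pen down
LT 144: heading 0 -> 144
RT 90: heading 144 -> 54
FD 8: (0,0) -> (4.702,6.472) [heading=54, draw]
FD 15: (4.702,6.472) -> (13.519,18.607) [heading=54, draw]
LT 72: heading 54 -> 126
RT 90: heading 126 -> 36
FD 11: (13.519,18.607) -> (22.418,25.073) [heading=36, draw]
FD 9: (22.418,25.073) -> (29.699,30.363) [heading=36, draw]
BK 14: (29.699,30.363) -> (18.373,22.134) [heading=36, draw]
FD 16: (18.373,22.134) -> (31.317,31.539) [heading=36, draw]
BK 10: (31.317,31.539) -> (23.227,25.661) [heading=36, draw]
LT 108: heading 36 -> 144
FD 12: (23.227,25.661) -> (13.519,32.714) [heading=144, draw]
FD 6: (13.519,32.714) -> (8.665,36.241) [heading=144, draw]
RT 72: heading 144 -> 72
Final: pos=(8.665,36.241), heading=72, 9 segment(s) drawn

Segment endpoints: x in {0, 4.702, 8.665, 13.519, 13.519, 18.373, 22.418, 23.227, 29.699, 31.317}, y in {0, 6.472, 18.607, 22.134, 25.073, 25.661, 30.363, 31.539, 32.714, 36.241}
xmin=0, ymin=0, xmax=31.317, ymax=36.241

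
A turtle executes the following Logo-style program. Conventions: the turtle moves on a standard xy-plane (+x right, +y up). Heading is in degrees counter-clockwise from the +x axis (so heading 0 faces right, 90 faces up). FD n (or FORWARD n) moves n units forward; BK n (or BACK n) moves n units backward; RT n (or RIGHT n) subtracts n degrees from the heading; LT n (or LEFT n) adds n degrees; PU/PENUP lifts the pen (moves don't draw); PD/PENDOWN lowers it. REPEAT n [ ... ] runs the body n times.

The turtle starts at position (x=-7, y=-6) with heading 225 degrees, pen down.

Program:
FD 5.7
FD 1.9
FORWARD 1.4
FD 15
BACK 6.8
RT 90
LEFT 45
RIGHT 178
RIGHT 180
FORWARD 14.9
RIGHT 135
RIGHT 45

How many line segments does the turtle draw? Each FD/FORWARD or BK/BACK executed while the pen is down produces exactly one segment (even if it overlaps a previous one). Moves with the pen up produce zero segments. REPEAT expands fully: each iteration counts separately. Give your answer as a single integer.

Answer: 6

Derivation:
Executing turtle program step by step:
Start: pos=(-7,-6), heading=225, pen down
FD 5.7: (-7,-6) -> (-11.031,-10.031) [heading=225, draw]
FD 1.9: (-11.031,-10.031) -> (-12.374,-11.374) [heading=225, draw]
FD 1.4: (-12.374,-11.374) -> (-13.364,-12.364) [heading=225, draw]
FD 15: (-13.364,-12.364) -> (-23.971,-22.971) [heading=225, draw]
BK 6.8: (-23.971,-22.971) -> (-19.162,-18.162) [heading=225, draw]
RT 90: heading 225 -> 135
LT 45: heading 135 -> 180
RT 178: heading 180 -> 2
RT 180: heading 2 -> 182
FD 14.9: (-19.162,-18.162) -> (-34.053,-18.682) [heading=182, draw]
RT 135: heading 182 -> 47
RT 45: heading 47 -> 2
Final: pos=(-34.053,-18.682), heading=2, 6 segment(s) drawn
Segments drawn: 6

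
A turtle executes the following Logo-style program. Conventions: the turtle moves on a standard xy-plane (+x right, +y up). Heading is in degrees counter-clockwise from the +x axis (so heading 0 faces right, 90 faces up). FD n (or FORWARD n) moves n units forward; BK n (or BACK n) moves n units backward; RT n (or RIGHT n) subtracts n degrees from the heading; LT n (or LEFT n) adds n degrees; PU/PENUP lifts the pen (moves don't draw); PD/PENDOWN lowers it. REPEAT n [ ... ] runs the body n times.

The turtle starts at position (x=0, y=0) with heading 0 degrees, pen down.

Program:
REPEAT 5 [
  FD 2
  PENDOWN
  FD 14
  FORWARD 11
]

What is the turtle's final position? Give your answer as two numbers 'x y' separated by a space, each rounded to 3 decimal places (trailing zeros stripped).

Answer: 135 0

Derivation:
Executing turtle program step by step:
Start: pos=(0,0), heading=0, pen down
REPEAT 5 [
  -- iteration 1/5 --
  FD 2: (0,0) -> (2,0) [heading=0, draw]
  PD: pen down
  FD 14: (2,0) -> (16,0) [heading=0, draw]
  FD 11: (16,0) -> (27,0) [heading=0, draw]
  -- iteration 2/5 --
  FD 2: (27,0) -> (29,0) [heading=0, draw]
  PD: pen down
  FD 14: (29,0) -> (43,0) [heading=0, draw]
  FD 11: (43,0) -> (54,0) [heading=0, draw]
  -- iteration 3/5 --
  FD 2: (54,0) -> (56,0) [heading=0, draw]
  PD: pen down
  FD 14: (56,0) -> (70,0) [heading=0, draw]
  FD 11: (70,0) -> (81,0) [heading=0, draw]
  -- iteration 4/5 --
  FD 2: (81,0) -> (83,0) [heading=0, draw]
  PD: pen down
  FD 14: (83,0) -> (97,0) [heading=0, draw]
  FD 11: (97,0) -> (108,0) [heading=0, draw]
  -- iteration 5/5 --
  FD 2: (108,0) -> (110,0) [heading=0, draw]
  PD: pen down
  FD 14: (110,0) -> (124,0) [heading=0, draw]
  FD 11: (124,0) -> (135,0) [heading=0, draw]
]
Final: pos=(135,0), heading=0, 15 segment(s) drawn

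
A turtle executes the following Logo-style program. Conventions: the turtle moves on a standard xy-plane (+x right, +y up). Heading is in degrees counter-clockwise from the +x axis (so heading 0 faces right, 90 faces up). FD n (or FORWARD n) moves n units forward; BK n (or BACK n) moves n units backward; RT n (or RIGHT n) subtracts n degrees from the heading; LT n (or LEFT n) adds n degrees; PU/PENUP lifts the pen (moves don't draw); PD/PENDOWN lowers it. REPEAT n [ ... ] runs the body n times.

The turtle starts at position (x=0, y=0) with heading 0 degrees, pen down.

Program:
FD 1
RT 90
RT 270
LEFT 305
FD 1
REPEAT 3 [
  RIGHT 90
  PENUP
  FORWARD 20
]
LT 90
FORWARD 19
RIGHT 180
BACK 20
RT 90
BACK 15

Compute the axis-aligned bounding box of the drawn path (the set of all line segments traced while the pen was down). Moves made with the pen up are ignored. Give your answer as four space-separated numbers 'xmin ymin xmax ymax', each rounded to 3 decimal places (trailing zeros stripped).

Executing turtle program step by step:
Start: pos=(0,0), heading=0, pen down
FD 1: (0,0) -> (1,0) [heading=0, draw]
RT 90: heading 0 -> 270
RT 270: heading 270 -> 0
LT 305: heading 0 -> 305
FD 1: (1,0) -> (1.574,-0.819) [heading=305, draw]
REPEAT 3 [
  -- iteration 1/3 --
  RT 90: heading 305 -> 215
  PU: pen up
  FD 20: (1.574,-0.819) -> (-14.809,-12.291) [heading=215, move]
  -- iteration 2/3 --
  RT 90: heading 215 -> 125
  PU: pen up
  FD 20: (-14.809,-12.291) -> (-26.281,4.092) [heading=125, move]
  -- iteration 3/3 --
  RT 90: heading 125 -> 35
  PU: pen up
  FD 20: (-26.281,4.092) -> (-9.898,15.564) [heading=35, move]
]
LT 90: heading 35 -> 125
FD 19: (-9.898,15.564) -> (-20.796,31.128) [heading=125, move]
RT 180: heading 125 -> 305
BK 20: (-20.796,31.128) -> (-32.267,47.511) [heading=305, move]
RT 90: heading 305 -> 215
BK 15: (-32.267,47.511) -> (-19.98,56.114) [heading=215, move]
Final: pos=(-19.98,56.114), heading=215, 2 segment(s) drawn

Segment endpoints: x in {0, 1, 1.574}, y in {-0.819, 0}
xmin=0, ymin=-0.819, xmax=1.574, ymax=0

Answer: 0 -0.819 1.574 0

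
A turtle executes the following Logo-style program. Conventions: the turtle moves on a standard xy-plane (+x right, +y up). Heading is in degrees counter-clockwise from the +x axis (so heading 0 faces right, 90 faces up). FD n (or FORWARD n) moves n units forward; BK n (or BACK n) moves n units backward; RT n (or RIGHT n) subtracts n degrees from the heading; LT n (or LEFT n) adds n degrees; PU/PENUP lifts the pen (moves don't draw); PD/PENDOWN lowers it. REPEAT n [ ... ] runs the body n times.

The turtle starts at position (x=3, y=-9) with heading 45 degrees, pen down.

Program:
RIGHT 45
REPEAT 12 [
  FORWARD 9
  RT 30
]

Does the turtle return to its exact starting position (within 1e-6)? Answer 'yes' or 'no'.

Executing turtle program step by step:
Start: pos=(3,-9), heading=45, pen down
RT 45: heading 45 -> 0
REPEAT 12 [
  -- iteration 1/12 --
  FD 9: (3,-9) -> (12,-9) [heading=0, draw]
  RT 30: heading 0 -> 330
  -- iteration 2/12 --
  FD 9: (12,-9) -> (19.794,-13.5) [heading=330, draw]
  RT 30: heading 330 -> 300
  -- iteration 3/12 --
  FD 9: (19.794,-13.5) -> (24.294,-21.294) [heading=300, draw]
  RT 30: heading 300 -> 270
  -- iteration 4/12 --
  FD 9: (24.294,-21.294) -> (24.294,-30.294) [heading=270, draw]
  RT 30: heading 270 -> 240
  -- iteration 5/12 --
  FD 9: (24.294,-30.294) -> (19.794,-38.088) [heading=240, draw]
  RT 30: heading 240 -> 210
  -- iteration 6/12 --
  FD 9: (19.794,-38.088) -> (12,-42.588) [heading=210, draw]
  RT 30: heading 210 -> 180
  -- iteration 7/12 --
  FD 9: (12,-42.588) -> (3,-42.588) [heading=180, draw]
  RT 30: heading 180 -> 150
  -- iteration 8/12 --
  FD 9: (3,-42.588) -> (-4.794,-38.088) [heading=150, draw]
  RT 30: heading 150 -> 120
  -- iteration 9/12 --
  FD 9: (-4.794,-38.088) -> (-9.294,-30.294) [heading=120, draw]
  RT 30: heading 120 -> 90
  -- iteration 10/12 --
  FD 9: (-9.294,-30.294) -> (-9.294,-21.294) [heading=90, draw]
  RT 30: heading 90 -> 60
  -- iteration 11/12 --
  FD 9: (-9.294,-21.294) -> (-4.794,-13.5) [heading=60, draw]
  RT 30: heading 60 -> 30
  -- iteration 12/12 --
  FD 9: (-4.794,-13.5) -> (3,-9) [heading=30, draw]
  RT 30: heading 30 -> 0
]
Final: pos=(3,-9), heading=0, 12 segment(s) drawn

Start position: (3, -9)
Final position: (3, -9)
Distance = 0; < 1e-6 -> CLOSED

Answer: yes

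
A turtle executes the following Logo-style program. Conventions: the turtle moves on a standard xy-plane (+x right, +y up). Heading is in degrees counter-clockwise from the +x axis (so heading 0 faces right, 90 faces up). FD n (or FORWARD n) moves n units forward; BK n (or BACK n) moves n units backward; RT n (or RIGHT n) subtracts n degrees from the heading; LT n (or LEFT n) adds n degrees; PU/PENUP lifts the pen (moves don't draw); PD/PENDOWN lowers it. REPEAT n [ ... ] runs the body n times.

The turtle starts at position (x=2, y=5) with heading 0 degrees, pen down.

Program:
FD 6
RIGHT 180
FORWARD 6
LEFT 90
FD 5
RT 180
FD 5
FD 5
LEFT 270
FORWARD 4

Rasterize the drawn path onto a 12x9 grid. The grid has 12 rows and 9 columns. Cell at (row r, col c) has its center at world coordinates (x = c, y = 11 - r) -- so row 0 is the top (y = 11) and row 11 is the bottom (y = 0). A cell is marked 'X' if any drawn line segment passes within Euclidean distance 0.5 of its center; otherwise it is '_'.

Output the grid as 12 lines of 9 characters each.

Segment 0: (2,5) -> (8,5)
Segment 1: (8,5) -> (2,5)
Segment 2: (2,5) -> (2,-0)
Segment 3: (2,-0) -> (2,5)
Segment 4: (2,5) -> (2,10)
Segment 5: (2,10) -> (6,10)

Answer: _________
__XXXXX__
__X______
__X______
__X______
__X______
__XXXXXXX
__X______
__X______
__X______
__X______
__X______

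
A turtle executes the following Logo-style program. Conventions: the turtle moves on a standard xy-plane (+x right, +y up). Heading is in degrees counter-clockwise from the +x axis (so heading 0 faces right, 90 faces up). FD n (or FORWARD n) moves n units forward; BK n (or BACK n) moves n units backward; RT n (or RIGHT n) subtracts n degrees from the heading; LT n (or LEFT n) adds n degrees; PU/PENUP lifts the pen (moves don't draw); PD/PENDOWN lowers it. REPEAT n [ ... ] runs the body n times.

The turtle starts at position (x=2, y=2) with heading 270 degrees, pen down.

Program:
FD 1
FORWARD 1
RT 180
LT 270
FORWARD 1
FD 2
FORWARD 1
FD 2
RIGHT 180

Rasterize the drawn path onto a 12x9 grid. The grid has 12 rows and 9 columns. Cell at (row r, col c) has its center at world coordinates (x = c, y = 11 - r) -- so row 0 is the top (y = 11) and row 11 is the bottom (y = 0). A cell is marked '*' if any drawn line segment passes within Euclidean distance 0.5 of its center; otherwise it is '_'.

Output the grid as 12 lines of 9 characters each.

Answer: _________
_________
_________
_________
_________
_________
_________
_________
_________
__*______
__*______
__*******

Derivation:
Segment 0: (2,2) -> (2,1)
Segment 1: (2,1) -> (2,0)
Segment 2: (2,0) -> (3,-0)
Segment 3: (3,-0) -> (5,-0)
Segment 4: (5,-0) -> (6,-0)
Segment 5: (6,-0) -> (8,-0)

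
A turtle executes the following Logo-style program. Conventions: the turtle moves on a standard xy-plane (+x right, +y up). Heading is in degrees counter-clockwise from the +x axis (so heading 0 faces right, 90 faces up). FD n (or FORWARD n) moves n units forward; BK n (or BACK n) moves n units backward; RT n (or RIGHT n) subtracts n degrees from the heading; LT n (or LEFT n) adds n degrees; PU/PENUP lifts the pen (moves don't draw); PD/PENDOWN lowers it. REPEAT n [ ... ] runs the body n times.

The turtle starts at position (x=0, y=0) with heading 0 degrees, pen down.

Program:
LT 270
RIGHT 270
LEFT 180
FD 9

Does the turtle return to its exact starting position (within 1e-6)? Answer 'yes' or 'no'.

Answer: no

Derivation:
Executing turtle program step by step:
Start: pos=(0,0), heading=0, pen down
LT 270: heading 0 -> 270
RT 270: heading 270 -> 0
LT 180: heading 0 -> 180
FD 9: (0,0) -> (-9,0) [heading=180, draw]
Final: pos=(-9,0), heading=180, 1 segment(s) drawn

Start position: (0, 0)
Final position: (-9, 0)
Distance = 9; >= 1e-6 -> NOT closed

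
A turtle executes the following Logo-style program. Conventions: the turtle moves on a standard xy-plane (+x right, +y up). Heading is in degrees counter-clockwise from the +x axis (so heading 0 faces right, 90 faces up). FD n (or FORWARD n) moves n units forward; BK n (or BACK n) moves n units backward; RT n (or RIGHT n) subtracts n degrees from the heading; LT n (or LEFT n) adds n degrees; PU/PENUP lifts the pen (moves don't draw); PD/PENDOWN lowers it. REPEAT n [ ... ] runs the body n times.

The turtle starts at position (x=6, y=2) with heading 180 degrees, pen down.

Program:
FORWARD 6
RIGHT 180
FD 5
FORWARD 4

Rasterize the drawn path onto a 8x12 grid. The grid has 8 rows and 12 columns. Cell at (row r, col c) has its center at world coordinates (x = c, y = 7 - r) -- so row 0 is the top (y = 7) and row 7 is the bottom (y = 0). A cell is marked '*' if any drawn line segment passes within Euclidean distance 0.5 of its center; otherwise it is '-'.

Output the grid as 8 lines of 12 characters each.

Answer: ------------
------------
------------
------------
------------
**********--
------------
------------

Derivation:
Segment 0: (6,2) -> (0,2)
Segment 1: (0,2) -> (5,2)
Segment 2: (5,2) -> (9,2)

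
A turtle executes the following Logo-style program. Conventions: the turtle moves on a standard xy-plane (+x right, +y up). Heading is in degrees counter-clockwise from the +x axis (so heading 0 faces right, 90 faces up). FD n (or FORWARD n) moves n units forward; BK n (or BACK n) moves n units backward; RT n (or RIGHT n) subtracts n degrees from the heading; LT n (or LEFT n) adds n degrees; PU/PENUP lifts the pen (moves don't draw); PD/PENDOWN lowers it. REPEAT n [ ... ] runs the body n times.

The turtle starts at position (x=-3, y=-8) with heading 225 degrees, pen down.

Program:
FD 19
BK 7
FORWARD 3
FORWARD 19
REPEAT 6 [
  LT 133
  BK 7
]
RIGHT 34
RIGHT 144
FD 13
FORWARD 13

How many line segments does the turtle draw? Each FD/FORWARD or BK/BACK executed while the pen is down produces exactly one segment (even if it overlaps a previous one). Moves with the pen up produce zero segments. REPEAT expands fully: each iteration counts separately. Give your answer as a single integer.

Executing turtle program step by step:
Start: pos=(-3,-8), heading=225, pen down
FD 19: (-3,-8) -> (-16.435,-21.435) [heading=225, draw]
BK 7: (-16.435,-21.435) -> (-11.485,-16.485) [heading=225, draw]
FD 3: (-11.485,-16.485) -> (-13.607,-18.607) [heading=225, draw]
FD 19: (-13.607,-18.607) -> (-27.042,-32.042) [heading=225, draw]
REPEAT 6 [
  -- iteration 1/6 --
  LT 133: heading 225 -> 358
  BK 7: (-27.042,-32.042) -> (-34.037,-31.797) [heading=358, draw]
  -- iteration 2/6 --
  LT 133: heading 358 -> 131
  BK 7: (-34.037,-31.797) -> (-29.445,-37.08) [heading=131, draw]
  -- iteration 3/6 --
  LT 133: heading 131 -> 264
  BK 7: (-29.445,-37.08) -> (-28.713,-30.119) [heading=264, draw]
  -- iteration 4/6 --
  LT 133: heading 264 -> 37
  BK 7: (-28.713,-30.119) -> (-34.304,-34.331) [heading=37, draw]
  -- iteration 5/6 --
  LT 133: heading 37 -> 170
  BK 7: (-34.304,-34.331) -> (-27.41,-35.547) [heading=170, draw]
  -- iteration 6/6 --
  LT 133: heading 170 -> 303
  BK 7: (-27.41,-35.547) -> (-31.223,-29.676) [heading=303, draw]
]
RT 34: heading 303 -> 269
RT 144: heading 269 -> 125
FD 13: (-31.223,-29.676) -> (-38.679,-19.027) [heading=125, draw]
FD 13: (-38.679,-19.027) -> (-46.136,-8.378) [heading=125, draw]
Final: pos=(-46.136,-8.378), heading=125, 12 segment(s) drawn
Segments drawn: 12

Answer: 12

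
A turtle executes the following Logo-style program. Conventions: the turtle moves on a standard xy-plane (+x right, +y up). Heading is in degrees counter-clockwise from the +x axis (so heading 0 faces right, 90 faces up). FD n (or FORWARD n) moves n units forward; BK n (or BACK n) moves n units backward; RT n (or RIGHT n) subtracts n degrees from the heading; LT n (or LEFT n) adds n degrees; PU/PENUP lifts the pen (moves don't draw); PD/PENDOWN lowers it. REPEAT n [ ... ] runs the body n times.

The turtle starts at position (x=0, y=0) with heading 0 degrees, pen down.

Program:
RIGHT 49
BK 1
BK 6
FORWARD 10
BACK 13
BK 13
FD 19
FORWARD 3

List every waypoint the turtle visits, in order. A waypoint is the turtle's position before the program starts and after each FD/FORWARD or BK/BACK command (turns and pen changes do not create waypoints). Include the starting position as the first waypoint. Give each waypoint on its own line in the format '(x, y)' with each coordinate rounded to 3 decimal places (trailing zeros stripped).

Executing turtle program step by step:
Start: pos=(0,0), heading=0, pen down
RT 49: heading 0 -> 311
BK 1: (0,0) -> (-0.656,0.755) [heading=311, draw]
BK 6: (-0.656,0.755) -> (-4.592,5.283) [heading=311, draw]
FD 10: (-4.592,5.283) -> (1.968,-2.264) [heading=311, draw]
BK 13: (1.968,-2.264) -> (-6.561,7.547) [heading=311, draw]
BK 13: (-6.561,7.547) -> (-15.089,17.358) [heading=311, draw]
FD 19: (-15.089,17.358) -> (-2.624,3.019) [heading=311, draw]
FD 3: (-2.624,3.019) -> (-0.656,0.755) [heading=311, draw]
Final: pos=(-0.656,0.755), heading=311, 7 segment(s) drawn
Waypoints (8 total):
(0, 0)
(-0.656, 0.755)
(-4.592, 5.283)
(1.968, -2.264)
(-6.561, 7.547)
(-15.089, 17.358)
(-2.624, 3.019)
(-0.656, 0.755)

Answer: (0, 0)
(-0.656, 0.755)
(-4.592, 5.283)
(1.968, -2.264)
(-6.561, 7.547)
(-15.089, 17.358)
(-2.624, 3.019)
(-0.656, 0.755)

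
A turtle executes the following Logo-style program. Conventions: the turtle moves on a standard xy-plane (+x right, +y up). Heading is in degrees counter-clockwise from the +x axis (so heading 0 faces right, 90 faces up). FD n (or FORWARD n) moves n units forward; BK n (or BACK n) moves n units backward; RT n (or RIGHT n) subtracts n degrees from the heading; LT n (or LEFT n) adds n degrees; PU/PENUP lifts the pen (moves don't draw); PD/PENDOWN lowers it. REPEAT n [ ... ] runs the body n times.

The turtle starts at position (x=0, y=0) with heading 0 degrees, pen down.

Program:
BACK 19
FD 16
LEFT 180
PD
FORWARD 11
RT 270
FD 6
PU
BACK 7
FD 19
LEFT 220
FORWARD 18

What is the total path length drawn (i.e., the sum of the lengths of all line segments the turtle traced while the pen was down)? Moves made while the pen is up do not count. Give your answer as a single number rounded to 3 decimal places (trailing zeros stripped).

Executing turtle program step by step:
Start: pos=(0,0), heading=0, pen down
BK 19: (0,0) -> (-19,0) [heading=0, draw]
FD 16: (-19,0) -> (-3,0) [heading=0, draw]
LT 180: heading 0 -> 180
PD: pen down
FD 11: (-3,0) -> (-14,0) [heading=180, draw]
RT 270: heading 180 -> 270
FD 6: (-14,0) -> (-14,-6) [heading=270, draw]
PU: pen up
BK 7: (-14,-6) -> (-14,1) [heading=270, move]
FD 19: (-14,1) -> (-14,-18) [heading=270, move]
LT 220: heading 270 -> 130
FD 18: (-14,-18) -> (-25.57,-4.211) [heading=130, move]
Final: pos=(-25.57,-4.211), heading=130, 4 segment(s) drawn

Segment lengths:
  seg 1: (0,0) -> (-19,0), length = 19
  seg 2: (-19,0) -> (-3,0), length = 16
  seg 3: (-3,0) -> (-14,0), length = 11
  seg 4: (-14,0) -> (-14,-6), length = 6
Total = 52

Answer: 52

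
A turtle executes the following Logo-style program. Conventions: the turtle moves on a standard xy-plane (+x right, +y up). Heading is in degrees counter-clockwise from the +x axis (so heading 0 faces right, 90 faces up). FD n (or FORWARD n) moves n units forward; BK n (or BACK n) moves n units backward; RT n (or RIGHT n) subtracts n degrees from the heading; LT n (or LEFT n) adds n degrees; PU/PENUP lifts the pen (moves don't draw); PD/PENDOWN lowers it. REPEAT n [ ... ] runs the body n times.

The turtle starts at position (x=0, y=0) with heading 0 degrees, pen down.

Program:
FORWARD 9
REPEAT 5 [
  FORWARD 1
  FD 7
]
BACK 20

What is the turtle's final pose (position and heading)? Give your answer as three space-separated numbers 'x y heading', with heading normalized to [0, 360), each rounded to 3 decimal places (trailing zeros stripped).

Answer: 29 0 0

Derivation:
Executing turtle program step by step:
Start: pos=(0,0), heading=0, pen down
FD 9: (0,0) -> (9,0) [heading=0, draw]
REPEAT 5 [
  -- iteration 1/5 --
  FD 1: (9,0) -> (10,0) [heading=0, draw]
  FD 7: (10,0) -> (17,0) [heading=0, draw]
  -- iteration 2/5 --
  FD 1: (17,0) -> (18,0) [heading=0, draw]
  FD 7: (18,0) -> (25,0) [heading=0, draw]
  -- iteration 3/5 --
  FD 1: (25,0) -> (26,0) [heading=0, draw]
  FD 7: (26,0) -> (33,0) [heading=0, draw]
  -- iteration 4/5 --
  FD 1: (33,0) -> (34,0) [heading=0, draw]
  FD 7: (34,0) -> (41,0) [heading=0, draw]
  -- iteration 5/5 --
  FD 1: (41,0) -> (42,0) [heading=0, draw]
  FD 7: (42,0) -> (49,0) [heading=0, draw]
]
BK 20: (49,0) -> (29,0) [heading=0, draw]
Final: pos=(29,0), heading=0, 12 segment(s) drawn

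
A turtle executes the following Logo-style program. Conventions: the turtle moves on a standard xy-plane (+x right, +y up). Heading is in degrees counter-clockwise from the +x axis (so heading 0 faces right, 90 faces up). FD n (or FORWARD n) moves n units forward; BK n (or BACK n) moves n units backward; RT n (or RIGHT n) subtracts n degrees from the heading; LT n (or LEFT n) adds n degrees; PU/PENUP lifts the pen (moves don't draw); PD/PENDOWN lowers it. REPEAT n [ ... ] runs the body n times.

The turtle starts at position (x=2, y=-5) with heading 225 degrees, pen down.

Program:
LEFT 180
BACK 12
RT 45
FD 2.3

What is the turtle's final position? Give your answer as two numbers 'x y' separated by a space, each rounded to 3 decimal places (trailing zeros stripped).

Executing turtle program step by step:
Start: pos=(2,-5), heading=225, pen down
LT 180: heading 225 -> 45
BK 12: (2,-5) -> (-6.485,-13.485) [heading=45, draw]
RT 45: heading 45 -> 0
FD 2.3: (-6.485,-13.485) -> (-4.185,-13.485) [heading=0, draw]
Final: pos=(-4.185,-13.485), heading=0, 2 segment(s) drawn

Answer: -4.185 -13.485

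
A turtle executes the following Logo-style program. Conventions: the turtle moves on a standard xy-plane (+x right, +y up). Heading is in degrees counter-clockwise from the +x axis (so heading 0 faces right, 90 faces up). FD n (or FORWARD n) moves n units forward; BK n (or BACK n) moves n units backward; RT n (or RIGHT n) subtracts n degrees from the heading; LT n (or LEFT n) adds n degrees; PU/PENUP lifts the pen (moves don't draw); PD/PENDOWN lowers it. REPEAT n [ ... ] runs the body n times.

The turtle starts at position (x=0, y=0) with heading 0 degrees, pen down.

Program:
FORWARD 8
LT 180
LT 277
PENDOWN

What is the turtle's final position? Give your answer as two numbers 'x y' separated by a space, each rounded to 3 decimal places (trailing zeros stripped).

Executing turtle program step by step:
Start: pos=(0,0), heading=0, pen down
FD 8: (0,0) -> (8,0) [heading=0, draw]
LT 180: heading 0 -> 180
LT 277: heading 180 -> 97
PD: pen down
Final: pos=(8,0), heading=97, 1 segment(s) drawn

Answer: 8 0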